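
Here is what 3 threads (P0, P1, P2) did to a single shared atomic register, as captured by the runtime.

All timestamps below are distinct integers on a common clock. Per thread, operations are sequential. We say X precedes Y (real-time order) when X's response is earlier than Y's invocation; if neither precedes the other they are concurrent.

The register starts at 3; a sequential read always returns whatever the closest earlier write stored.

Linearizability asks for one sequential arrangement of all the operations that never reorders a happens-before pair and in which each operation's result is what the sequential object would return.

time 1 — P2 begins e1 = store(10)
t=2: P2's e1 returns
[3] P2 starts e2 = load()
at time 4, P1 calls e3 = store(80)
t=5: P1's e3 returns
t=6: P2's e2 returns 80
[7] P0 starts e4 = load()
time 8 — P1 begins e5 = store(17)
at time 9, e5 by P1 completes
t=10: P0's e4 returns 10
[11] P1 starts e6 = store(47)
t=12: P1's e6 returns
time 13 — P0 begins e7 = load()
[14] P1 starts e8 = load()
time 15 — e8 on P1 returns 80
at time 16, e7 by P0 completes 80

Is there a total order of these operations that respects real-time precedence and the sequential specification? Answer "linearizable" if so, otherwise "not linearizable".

already the first 10 events (up to e4's response at time 10) admit no linearization; the first 9 still do
4 orders of the 5 completed atomic register ops respect real time; none is legal
e.g. e1, e2, e3, e4, e5: illegal at step 2, since e2 load() → 80 cannot apply there
e.g. e1, e2, e3, e5, e4: illegal at step 2, since e2 load() → 80 cannot apply there

not linearizable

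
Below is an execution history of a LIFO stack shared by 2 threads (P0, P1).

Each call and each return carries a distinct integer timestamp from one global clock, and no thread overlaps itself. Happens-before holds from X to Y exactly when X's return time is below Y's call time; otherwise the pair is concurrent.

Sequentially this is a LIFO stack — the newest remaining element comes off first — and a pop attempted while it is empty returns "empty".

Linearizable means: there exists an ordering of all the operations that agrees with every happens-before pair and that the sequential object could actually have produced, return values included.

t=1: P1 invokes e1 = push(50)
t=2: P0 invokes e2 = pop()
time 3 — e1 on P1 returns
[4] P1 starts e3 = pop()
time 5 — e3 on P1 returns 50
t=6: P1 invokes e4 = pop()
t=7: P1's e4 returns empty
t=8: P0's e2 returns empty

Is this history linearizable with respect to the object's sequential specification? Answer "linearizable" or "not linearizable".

witness order: e1, e3, e2, e4
step 1: e1 push(50) — stack <50>
step 2: e3 pop() → 50 — stack <>
step 3: e2 pop() → empty — stack <>
step 4: e4 pop() → empty — stack <>

linearizable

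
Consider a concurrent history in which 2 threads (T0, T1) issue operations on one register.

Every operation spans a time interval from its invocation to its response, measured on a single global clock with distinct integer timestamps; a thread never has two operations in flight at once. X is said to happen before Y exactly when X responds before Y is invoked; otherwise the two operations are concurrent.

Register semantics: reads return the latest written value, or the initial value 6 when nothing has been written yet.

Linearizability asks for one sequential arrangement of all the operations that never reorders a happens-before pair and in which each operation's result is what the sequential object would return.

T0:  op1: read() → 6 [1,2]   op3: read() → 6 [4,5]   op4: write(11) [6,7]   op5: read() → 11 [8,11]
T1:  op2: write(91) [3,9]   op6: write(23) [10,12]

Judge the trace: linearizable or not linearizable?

linearizable

one valid linearization: op1, op3, op2, op4, op5, op6
after step 1 (op1 read() → 6): value 6
after step 2 (op3 read() → 6): value 6
after step 3 (op2 write(91)): value 91
after step 4 (op4 write(11)): value 11
after step 5 (op5 read() → 11): value 11
after step 6 (op6 write(23)): value 23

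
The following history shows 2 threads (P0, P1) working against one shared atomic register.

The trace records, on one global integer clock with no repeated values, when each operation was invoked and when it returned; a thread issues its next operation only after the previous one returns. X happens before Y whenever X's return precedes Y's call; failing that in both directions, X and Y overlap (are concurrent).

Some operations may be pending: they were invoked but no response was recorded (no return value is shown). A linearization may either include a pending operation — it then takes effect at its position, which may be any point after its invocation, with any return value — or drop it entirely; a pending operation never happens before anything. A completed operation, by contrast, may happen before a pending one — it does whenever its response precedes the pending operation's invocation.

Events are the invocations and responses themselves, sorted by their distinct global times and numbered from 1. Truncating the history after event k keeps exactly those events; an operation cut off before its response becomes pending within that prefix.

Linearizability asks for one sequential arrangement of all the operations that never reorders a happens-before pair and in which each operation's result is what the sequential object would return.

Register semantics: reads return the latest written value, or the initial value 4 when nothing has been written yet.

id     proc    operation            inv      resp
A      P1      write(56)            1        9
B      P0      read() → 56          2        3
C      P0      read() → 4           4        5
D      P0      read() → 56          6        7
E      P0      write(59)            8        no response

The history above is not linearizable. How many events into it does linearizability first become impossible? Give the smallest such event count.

events 1..4 are linearizable, e.g. via A, B:
step 1: A write(56) (pending, included) — value 56
step 2: B read() → 56 — value 56
adding event 5 (C responds at 5) leaves no legal real-time order
include/drop combinations of the 1 pending operation (A) were all tried; none helps
take B, C (pending dropped): step 1 already fails, because B read() → 56 cannot occur there

5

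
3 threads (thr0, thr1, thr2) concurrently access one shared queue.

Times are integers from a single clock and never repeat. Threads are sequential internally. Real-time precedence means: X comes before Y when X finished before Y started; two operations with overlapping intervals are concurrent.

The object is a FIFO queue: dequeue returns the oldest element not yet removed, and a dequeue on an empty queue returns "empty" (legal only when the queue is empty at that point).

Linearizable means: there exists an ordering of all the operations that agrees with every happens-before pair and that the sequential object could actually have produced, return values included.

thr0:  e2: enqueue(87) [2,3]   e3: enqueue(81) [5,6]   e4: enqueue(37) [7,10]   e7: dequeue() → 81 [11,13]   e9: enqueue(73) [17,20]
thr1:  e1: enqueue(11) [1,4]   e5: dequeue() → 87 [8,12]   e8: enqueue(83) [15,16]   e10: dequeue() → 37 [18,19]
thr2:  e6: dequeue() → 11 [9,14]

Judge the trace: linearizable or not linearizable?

linearizable

witness order: e1, e2, e3, e4, e6, e5, e7, e8, e9, e10
step 1: e1 enqueue(11) — queue <11>
step 2: e2 enqueue(87) — queue <11,87>
step 3: e3 enqueue(81) — queue <11,87,81>
step 4: e4 enqueue(37) — queue <11,87,81,37>
step 5: e6 dequeue() → 11 — queue <87,81,37>
step 6: e5 dequeue() → 87 — queue <81,37>
step 7: e7 dequeue() → 81 — queue <37>
step 8: e8 enqueue(83) — queue <37,83>
step 9: e9 enqueue(73) — queue <37,83,73>
step 10: e10 dequeue() → 37 — queue <83,73>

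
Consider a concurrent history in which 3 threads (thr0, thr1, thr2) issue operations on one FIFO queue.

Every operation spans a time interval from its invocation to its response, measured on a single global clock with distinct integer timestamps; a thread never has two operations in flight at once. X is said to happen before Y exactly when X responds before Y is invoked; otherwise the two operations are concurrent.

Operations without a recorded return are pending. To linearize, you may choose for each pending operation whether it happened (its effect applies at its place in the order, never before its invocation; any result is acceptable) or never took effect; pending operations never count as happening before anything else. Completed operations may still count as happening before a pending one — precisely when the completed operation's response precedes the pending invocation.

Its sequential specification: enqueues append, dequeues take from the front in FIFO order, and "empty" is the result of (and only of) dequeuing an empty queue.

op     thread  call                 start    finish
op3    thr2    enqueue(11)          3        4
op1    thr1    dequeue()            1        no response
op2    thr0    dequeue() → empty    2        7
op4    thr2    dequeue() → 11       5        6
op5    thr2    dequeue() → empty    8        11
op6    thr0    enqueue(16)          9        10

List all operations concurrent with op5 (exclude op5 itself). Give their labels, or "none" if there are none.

op5 runs from 8 to 11; window-overlapping ops are concurrent
op1 [1,…): concurrent
op2 [2,7]: before
op3 [3,4]: before
op4 [5,6]: before
op6 [9,10]: concurrent

op1, op6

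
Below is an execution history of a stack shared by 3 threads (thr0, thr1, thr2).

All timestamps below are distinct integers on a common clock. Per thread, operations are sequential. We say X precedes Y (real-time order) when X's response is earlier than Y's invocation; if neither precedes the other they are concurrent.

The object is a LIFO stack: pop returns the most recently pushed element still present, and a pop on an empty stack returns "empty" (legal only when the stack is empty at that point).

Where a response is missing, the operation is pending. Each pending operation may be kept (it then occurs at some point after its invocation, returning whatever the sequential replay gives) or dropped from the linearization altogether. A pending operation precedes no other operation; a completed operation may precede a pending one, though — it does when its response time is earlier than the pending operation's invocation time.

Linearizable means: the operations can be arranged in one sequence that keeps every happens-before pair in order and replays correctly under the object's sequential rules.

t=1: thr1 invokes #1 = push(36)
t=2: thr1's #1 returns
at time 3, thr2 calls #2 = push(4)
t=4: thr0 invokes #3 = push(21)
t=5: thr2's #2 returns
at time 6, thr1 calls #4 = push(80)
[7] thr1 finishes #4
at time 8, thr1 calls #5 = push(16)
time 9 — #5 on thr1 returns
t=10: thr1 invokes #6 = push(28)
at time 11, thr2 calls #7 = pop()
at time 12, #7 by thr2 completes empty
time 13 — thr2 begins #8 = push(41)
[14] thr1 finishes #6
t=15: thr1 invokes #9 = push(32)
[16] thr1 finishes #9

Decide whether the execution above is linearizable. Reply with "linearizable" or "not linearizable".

the violation lands at event 12, #7's response at time 12: events 1..11 linearize, events 1..12 do not
exactly one order of the 5 completed ops respects real time; the stack replay fails
every completion of the 2 pending operations (#3, #6) was checked; none linearizes
take #1, #2, #4, #5, #7 (pending dropped): step 5 already fails, because #7 pop() → empty cannot occur there

not linearizable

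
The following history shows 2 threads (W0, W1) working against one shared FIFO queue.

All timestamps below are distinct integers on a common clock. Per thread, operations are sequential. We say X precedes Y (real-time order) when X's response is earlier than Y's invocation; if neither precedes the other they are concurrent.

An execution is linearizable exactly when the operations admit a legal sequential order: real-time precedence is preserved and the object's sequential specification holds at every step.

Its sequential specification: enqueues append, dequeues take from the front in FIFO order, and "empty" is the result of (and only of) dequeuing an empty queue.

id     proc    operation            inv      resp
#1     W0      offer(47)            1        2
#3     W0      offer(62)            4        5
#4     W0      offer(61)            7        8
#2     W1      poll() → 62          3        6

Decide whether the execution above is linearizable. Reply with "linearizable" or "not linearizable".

events 1..5 are fine; event 6 — the response of #2 at time 6 — makes the prefix non-linearizable
all 2 real-time-respecting orders fail — 3 completed FIFO queue operations, no legal replay
e.g. #1, #2, #3: illegal at step 2, since #2 poll() → 62 cannot apply there
e.g. #1, #3, #2: illegal at step 3, since #2 poll() → 62 cannot apply there

not linearizable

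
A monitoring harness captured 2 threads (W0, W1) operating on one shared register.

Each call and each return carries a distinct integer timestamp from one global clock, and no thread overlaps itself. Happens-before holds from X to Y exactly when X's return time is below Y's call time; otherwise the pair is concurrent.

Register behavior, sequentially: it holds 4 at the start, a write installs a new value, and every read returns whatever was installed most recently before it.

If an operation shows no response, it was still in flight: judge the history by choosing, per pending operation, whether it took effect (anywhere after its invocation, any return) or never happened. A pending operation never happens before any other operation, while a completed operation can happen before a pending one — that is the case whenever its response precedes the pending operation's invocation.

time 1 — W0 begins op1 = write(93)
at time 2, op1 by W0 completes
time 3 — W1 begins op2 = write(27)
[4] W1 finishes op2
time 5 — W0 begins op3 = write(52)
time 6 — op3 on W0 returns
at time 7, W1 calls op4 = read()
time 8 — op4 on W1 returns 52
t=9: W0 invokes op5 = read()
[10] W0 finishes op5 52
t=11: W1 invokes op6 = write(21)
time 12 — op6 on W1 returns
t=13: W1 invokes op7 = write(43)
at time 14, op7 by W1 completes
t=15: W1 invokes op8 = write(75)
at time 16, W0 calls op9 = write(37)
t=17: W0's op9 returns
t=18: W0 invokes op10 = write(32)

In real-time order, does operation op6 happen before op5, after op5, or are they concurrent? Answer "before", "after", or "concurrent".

after

op6 spans [11,12], op5 spans [9,10]
resp(op5)=10 < inv(op6)=11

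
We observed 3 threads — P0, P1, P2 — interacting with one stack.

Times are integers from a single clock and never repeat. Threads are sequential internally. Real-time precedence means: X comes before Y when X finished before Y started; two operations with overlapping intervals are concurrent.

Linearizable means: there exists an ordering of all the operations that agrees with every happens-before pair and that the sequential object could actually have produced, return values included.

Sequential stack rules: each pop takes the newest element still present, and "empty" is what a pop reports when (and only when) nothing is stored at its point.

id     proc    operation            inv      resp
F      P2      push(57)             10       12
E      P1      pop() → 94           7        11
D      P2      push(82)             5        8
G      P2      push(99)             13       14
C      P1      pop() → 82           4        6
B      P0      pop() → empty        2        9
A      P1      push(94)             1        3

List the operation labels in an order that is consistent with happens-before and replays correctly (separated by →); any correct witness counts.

A → D → C → E → B → F → G

1. A push(94), leaving stack <94>
2. D push(82), leaving stack <94,82>
3. C pop() → 82, leaving stack <94>
4. E pop() → 94, leaving stack <>
5. B pop() → empty, leaving stack <>
6. F push(57), leaving stack <57>
7. G push(99), leaving stack <57,99>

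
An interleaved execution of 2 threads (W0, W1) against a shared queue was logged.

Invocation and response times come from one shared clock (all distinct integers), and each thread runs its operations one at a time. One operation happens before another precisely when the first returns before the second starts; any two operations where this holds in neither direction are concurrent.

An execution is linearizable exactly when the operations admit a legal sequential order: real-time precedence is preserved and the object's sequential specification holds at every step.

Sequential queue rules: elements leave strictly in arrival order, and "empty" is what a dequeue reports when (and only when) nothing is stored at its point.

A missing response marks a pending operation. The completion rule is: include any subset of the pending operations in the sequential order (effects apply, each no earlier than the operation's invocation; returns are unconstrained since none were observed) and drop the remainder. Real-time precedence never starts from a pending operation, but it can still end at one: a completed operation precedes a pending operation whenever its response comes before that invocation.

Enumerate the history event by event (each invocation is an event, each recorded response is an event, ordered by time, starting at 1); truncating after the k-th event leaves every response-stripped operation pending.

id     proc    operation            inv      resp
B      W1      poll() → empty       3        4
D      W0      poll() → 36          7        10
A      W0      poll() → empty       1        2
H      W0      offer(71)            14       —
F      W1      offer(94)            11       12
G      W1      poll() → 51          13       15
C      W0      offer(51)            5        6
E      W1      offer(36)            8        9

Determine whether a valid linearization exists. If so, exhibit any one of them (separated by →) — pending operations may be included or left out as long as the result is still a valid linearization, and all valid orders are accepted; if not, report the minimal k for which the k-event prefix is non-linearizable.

the violation lands at event 10, D's response at time 10: events 1..9 linearize, events 1..10 do not
no legal order exists: 2 real-time-consistent candidates over 5 completed queue operations, all rejected
for example A, B, C, D, E fails at step 4: D poll() → 36 is not legal there
for example A, B, C, E, D fails at step 5: D poll() → 36 is not legal there

not linearizable — minimal violating prefix: 10 events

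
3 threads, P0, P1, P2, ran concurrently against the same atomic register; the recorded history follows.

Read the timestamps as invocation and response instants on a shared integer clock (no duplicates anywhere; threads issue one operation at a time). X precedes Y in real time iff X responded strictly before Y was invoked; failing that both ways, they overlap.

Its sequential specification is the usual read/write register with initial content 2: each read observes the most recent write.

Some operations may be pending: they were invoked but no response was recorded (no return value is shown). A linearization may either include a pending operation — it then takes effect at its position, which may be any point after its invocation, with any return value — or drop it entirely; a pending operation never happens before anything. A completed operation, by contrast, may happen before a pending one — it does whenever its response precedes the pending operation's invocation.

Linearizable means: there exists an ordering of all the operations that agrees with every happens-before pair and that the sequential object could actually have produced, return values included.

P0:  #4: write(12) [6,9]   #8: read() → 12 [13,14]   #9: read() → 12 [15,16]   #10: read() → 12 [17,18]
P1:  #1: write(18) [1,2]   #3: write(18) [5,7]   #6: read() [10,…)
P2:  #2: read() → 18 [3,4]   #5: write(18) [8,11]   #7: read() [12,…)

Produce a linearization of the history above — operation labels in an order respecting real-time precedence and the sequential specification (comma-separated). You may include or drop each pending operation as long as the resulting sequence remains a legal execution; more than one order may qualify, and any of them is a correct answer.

after step 1 (#1 write(18)): value 18
after step 2 (#2 read() → 18): value 18
after step 3 (#3 write(18)): value 18
after step 4 (#5 write(18)): value 18
after step 5 (#4 write(12)): value 12
after step 6 (#6 read() (pending, included)): value 12
after step 7 (#7 read() (pending, included)): value 12
after step 8 (#8 read() → 12): value 12
after step 9 (#9 read() → 12): value 12
after step 10 (#10 read() → 12): value 12

#1, #2, #3, #5, #4, #6, #7, #8, #9, #10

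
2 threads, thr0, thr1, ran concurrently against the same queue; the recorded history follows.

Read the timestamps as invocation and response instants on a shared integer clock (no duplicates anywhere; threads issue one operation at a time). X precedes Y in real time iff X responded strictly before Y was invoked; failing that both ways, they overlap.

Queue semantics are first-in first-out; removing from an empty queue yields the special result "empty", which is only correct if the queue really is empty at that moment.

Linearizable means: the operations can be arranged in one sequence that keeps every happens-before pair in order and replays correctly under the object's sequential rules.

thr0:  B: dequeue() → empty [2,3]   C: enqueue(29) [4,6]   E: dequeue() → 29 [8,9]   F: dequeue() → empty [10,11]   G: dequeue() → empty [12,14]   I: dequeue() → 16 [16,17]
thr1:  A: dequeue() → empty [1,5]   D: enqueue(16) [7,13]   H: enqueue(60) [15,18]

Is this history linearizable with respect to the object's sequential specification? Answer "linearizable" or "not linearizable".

linearizable

one valid linearization: A, B, C, E, F, G, D, H, I
step 1: A dequeue() → empty — queue <>
step 2: B dequeue() → empty — queue <>
step 3: C enqueue(29) — queue <29>
step 4: E dequeue() → 29 — queue <>
step 5: F dequeue() → empty — queue <>
step 6: G dequeue() → empty — queue <>
step 7: D enqueue(16) — queue <16>
step 8: H enqueue(60) — queue <16,60>
step 9: I dequeue() → 16 — queue <60>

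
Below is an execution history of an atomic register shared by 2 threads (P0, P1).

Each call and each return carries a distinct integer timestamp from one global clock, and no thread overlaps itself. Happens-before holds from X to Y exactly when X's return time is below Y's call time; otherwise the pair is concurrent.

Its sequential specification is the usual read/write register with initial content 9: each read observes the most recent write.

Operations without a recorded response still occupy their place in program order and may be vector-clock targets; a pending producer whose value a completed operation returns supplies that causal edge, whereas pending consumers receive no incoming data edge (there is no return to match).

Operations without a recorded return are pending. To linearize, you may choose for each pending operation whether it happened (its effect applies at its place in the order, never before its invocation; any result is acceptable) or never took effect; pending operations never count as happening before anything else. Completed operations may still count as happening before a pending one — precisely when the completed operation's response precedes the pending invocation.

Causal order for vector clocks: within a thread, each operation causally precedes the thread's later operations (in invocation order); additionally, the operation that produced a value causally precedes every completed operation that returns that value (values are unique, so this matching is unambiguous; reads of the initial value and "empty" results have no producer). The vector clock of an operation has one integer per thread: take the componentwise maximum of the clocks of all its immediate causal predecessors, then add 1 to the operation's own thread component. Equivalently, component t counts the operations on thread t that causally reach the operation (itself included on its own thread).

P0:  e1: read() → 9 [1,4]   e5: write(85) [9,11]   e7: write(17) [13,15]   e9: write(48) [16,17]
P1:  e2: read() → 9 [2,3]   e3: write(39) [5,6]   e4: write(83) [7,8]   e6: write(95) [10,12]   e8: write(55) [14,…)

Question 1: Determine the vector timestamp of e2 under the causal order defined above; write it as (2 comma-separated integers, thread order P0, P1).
Answer: (0, 1)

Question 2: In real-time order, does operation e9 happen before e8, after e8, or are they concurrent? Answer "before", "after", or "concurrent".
Answer: concurrent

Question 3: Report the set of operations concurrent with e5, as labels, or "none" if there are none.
Answer: e6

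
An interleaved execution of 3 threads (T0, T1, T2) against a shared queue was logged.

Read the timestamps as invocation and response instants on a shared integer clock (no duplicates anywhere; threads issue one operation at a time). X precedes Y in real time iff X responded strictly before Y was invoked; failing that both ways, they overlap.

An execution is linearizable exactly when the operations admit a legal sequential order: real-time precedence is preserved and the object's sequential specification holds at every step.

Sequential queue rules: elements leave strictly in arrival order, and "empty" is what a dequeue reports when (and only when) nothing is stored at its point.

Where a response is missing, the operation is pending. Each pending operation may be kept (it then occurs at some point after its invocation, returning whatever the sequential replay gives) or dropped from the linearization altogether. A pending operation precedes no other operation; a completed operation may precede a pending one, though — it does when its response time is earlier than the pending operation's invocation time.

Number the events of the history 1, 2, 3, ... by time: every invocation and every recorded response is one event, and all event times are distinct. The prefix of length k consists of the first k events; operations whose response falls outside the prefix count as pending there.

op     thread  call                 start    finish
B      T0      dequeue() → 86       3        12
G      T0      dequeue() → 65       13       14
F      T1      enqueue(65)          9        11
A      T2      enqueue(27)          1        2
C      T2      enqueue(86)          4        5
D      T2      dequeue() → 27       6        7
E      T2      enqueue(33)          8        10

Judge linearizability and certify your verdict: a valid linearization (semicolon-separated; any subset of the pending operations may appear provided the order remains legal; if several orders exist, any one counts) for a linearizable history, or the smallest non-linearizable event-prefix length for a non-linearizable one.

linearizable — witness: A; C; D; B; F; E; G

1. A enqueue(27), leaving queue <27>
2. C enqueue(86), leaving queue <27,86>
3. D dequeue() → 27, leaving queue <86>
4. B dequeue() → 86, leaving queue <>
5. F enqueue(65), leaving queue <65>
6. E enqueue(33), leaving queue <65,33>
7. G dequeue() → 65, leaving queue <33>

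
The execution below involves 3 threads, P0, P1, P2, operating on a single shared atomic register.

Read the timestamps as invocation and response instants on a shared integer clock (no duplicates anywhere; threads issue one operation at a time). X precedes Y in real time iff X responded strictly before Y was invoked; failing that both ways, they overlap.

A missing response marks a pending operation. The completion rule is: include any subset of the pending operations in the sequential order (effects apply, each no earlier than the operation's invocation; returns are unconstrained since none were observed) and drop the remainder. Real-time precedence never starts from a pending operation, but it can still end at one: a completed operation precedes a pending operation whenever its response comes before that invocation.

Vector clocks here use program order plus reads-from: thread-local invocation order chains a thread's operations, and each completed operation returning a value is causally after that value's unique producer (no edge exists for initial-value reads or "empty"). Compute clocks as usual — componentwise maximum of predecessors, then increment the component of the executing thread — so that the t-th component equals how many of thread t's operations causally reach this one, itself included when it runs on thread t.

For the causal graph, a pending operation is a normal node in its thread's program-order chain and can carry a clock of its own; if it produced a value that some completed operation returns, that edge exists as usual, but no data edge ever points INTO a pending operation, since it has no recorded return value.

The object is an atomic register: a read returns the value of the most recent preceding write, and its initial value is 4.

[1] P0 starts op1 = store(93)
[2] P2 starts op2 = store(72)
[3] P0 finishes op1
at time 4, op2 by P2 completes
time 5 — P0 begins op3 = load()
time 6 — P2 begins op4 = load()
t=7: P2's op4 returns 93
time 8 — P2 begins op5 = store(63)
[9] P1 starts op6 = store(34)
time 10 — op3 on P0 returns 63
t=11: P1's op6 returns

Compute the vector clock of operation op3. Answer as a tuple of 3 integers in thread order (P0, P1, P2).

(2, 0, 3)

root op op2, invoked 2: fresh clock plus P2's own tick → (0, 0, 1)
root op op6, invoked 9: fresh clock plus P1's own tick → (0, 1, 0)
root op op1, invoked 1: fresh clock plus P0's own tick → (1, 0, 0)
merge at op4 (invoked 6): VC(op1)=(1, 0, 0), VC(op2)=(0, 0, 1), own-thread bump on P2 → (1, 0, 2)
merge at op5 (invoked 8): VC(op4)=(1, 0, 2), own-thread bump on P2 → (1, 0, 3)
merge at op3 (invoked 5): VC(op1)=(1, 0, 0), VC(op5)=(1, 0, 3), own-thread bump on P0 → (2, 0, 3)
target: VC(op3) = (2, 0, 3)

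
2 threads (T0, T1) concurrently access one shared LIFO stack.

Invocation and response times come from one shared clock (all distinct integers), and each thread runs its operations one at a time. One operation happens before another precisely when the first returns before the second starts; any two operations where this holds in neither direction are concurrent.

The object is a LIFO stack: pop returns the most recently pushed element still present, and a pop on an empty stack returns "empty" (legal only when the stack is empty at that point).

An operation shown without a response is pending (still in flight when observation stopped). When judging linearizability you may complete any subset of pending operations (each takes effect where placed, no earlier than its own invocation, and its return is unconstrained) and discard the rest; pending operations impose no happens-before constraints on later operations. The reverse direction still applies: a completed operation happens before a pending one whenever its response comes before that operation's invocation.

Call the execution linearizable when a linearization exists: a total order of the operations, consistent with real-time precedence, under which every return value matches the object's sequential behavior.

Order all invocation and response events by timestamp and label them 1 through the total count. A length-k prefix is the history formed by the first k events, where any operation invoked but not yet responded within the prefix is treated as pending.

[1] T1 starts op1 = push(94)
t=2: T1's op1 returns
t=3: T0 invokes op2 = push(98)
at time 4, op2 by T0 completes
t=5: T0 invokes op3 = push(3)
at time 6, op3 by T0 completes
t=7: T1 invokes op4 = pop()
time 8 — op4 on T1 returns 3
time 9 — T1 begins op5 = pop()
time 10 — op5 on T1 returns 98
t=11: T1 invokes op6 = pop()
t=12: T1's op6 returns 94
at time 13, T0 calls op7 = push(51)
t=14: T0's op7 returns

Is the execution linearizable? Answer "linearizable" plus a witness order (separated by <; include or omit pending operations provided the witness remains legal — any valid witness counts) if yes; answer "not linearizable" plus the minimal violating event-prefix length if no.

step 1: op1 push(94) — stack <94>
step 2: op2 push(98) — stack <94,98>
step 3: op3 push(3) — stack <94,98,3>
step 4: op4 pop() → 3 — stack <94,98>
step 5: op5 pop() → 98 — stack <94>
step 6: op6 pop() → 94 — stack <>
step 7: op7 push(51) — stack <51>

linearizable — witness: op1 < op2 < op3 < op4 < op5 < op6 < op7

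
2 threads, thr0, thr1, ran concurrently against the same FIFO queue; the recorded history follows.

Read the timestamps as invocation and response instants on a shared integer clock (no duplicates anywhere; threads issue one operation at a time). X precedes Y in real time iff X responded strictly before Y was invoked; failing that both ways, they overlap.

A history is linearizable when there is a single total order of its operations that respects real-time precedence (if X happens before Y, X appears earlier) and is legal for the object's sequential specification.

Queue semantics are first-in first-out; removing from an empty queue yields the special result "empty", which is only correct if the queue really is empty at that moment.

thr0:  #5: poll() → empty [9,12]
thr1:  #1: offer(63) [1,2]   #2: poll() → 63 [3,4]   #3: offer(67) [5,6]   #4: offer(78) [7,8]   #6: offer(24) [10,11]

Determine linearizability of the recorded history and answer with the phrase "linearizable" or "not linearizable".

not linearizable

already the first 12 events (up to #5's response at time 12) admit no linearization; the first 11 still do
every one of the 2 real-time-consistent orders over 6 completed FIFO queue ops fails the sequential spec
take #1, #2, #3, #4, #5, #6: step 5 already fails, because #5 poll() → empty cannot occur there
take #1, #2, #3, #4, #6, #5: step 6 already fails, because #5 poll() → empty cannot occur there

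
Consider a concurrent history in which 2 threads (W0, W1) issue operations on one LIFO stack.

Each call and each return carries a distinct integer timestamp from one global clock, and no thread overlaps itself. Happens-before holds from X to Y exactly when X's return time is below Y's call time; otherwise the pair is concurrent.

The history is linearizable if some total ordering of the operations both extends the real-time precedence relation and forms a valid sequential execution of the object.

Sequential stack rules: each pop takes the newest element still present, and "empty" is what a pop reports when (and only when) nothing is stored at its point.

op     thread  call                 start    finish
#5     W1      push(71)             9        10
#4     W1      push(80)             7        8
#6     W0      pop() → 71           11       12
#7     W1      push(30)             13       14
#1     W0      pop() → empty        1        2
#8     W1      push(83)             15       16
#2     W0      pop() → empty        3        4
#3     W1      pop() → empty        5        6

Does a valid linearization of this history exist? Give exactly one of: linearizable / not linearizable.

linearizable

a witness: #1, #2, #3, #4, #5, #6, #7, #8
after step 1 (#1 pop() → empty): stack <>
after step 2 (#2 pop() → empty): stack <>
after step 3 (#3 pop() → empty): stack <>
after step 4 (#4 push(80)): stack <80>
after step 5 (#5 push(71)): stack <80,71>
after step 6 (#6 pop() → 71): stack <80>
after step 7 (#7 push(30)): stack <80,30>
after step 8 (#8 push(83)): stack <80,30,83>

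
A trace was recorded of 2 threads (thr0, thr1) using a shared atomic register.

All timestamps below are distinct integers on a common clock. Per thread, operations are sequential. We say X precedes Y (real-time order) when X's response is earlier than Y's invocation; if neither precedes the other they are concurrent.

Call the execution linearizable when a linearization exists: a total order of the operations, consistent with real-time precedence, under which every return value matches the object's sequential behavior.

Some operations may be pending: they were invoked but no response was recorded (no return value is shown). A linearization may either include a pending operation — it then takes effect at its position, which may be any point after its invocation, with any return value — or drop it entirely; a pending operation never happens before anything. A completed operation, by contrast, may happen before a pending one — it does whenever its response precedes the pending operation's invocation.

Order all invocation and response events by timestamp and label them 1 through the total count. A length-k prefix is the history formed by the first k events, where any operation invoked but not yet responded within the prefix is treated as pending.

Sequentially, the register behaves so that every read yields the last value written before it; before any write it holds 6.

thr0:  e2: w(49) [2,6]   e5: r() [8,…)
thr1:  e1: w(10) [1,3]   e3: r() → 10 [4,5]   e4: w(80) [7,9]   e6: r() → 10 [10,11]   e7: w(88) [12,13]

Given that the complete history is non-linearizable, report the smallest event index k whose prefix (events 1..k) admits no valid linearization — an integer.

11

a valid linearization of events 1..10 exists, for instance e1, e3, e2, e4:
after step 1 (e1 w(10)): value 10
after step 2 (e3 r() → 10): value 10
after step 3 (e2 w(49)): value 49
after step 4 (e4 w(80)): value 80
once event 11 joins (e6's response, time 11), exhaustive search finds no witness
including or dropping the 1 pending operation (e5) in any combination fails
sample order e1, e2, e3, e4, e6 (pending dropped) stalls at step 3 — e3 r() → 10 has no legal effect
sample order e1, e3, e2, e4, e6 (pending dropped) stalls at step 5 — e6 r() → 10 has no legal effect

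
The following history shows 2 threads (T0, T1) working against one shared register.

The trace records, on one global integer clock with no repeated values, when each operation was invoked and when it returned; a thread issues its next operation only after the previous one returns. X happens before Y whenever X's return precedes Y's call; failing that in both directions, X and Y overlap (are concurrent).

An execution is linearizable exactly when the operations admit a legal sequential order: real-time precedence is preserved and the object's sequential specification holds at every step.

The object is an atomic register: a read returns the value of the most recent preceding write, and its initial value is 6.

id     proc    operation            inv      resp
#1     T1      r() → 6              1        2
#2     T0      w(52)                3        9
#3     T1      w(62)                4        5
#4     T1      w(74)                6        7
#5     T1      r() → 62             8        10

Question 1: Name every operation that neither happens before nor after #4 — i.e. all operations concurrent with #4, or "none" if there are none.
Answer: #2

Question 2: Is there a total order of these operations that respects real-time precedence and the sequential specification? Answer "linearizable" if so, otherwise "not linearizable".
the violation lands at event 10, #5's response at time 10: events 1..9 linearize, events 1..10 do not
checked exhaustively: 4 real-time-consistent orders of 5 completed operations, zero legal register replays
sample order #1, #2, #3, #4, #5 stalls at step 5 — #5 r() → 62 has no legal effect
sample order #1, #3, #2, #4, #5 stalls at step 5 — #5 r() → 62 has no legal effect

not linearizable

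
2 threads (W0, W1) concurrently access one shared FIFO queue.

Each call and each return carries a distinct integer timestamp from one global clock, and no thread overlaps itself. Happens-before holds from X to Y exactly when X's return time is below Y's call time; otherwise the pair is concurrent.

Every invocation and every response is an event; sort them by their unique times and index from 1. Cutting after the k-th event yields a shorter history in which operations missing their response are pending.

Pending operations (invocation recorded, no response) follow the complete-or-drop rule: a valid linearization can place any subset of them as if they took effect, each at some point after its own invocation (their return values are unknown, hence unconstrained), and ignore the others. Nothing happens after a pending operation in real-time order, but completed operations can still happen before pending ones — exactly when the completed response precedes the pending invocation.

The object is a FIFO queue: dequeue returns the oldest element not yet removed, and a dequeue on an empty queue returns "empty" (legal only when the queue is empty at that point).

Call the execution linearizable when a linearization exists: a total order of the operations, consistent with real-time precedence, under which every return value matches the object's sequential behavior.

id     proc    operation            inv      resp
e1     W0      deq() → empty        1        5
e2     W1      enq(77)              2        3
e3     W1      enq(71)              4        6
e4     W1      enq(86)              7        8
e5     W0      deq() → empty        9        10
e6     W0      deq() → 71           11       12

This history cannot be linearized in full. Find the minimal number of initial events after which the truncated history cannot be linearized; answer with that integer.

10

events 1..9 are linearizable; a witness order is e1, e2, e3, e4:
1. e1 deq() → empty, leaving queue <>
2. e2 enq(77), leaving queue <77>
3. e3 enq(71), leaving queue <77,71>
4. e4 enq(86), leaving queue <77,71,86>
adding event 10 (e5 responds at 10) leaves no legal real-time order
sample order e1, e2, e3, e4, e5 stalls at step 5 — e5 deq() → empty has no legal effect
sample order e2, e1, e3, e4, e5 stalls at step 2 — e1 deq() → empty has no legal effect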